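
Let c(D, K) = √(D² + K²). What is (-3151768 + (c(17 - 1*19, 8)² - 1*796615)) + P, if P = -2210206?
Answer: -6158521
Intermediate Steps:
(-3151768 + (c(17 - 1*19, 8)² - 1*796615)) + P = (-3151768 + ((√((17 - 1*19)² + 8²))² - 1*796615)) - 2210206 = (-3151768 + ((√((17 - 19)² + 64))² - 796615)) - 2210206 = (-3151768 + ((√((-2)² + 64))² - 796615)) - 2210206 = (-3151768 + ((√(4 + 64))² - 796615)) - 2210206 = (-3151768 + ((√68)² - 796615)) - 2210206 = (-3151768 + ((2*√17)² - 796615)) - 2210206 = (-3151768 + (68 - 796615)) - 2210206 = (-3151768 - 796547) - 2210206 = -3948315 - 2210206 = -6158521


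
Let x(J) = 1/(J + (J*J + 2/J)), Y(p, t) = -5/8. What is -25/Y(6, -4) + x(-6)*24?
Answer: 3632/89 ≈ 40.809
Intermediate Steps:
Y(p, t) = -5/8 (Y(p, t) = -5*⅛ = -5/8)
x(J) = 1/(J + J² + 2/J) (x(J) = 1/(J + (J² + 2/J)) = 1/(J + J² + 2/J))
-25/Y(6, -4) + x(-6)*24 = -25/(-5/8) - 6/(2 + (-6)² + (-6)³)*24 = -25*(-8/5) - 6/(2 + 36 - 216)*24 = 40 - 6/(-178)*24 = 40 - 6*(-1/178)*24 = 40 + (3/89)*24 = 40 + 72/89 = 3632/89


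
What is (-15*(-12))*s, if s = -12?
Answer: -2160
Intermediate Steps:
(-15*(-12))*s = -15*(-12)*(-12) = 180*(-12) = -2160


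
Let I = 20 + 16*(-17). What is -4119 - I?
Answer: -3867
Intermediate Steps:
I = -252 (I = 20 - 272 = -252)
-4119 - I = -4119 - 1*(-252) = -4119 + 252 = -3867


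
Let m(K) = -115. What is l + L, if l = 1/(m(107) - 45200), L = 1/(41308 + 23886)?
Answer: -19879/2954266110 ≈ -6.7289e-6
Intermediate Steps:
L = 1/65194 ≈ 1.5339e-5
l = -1/45315 (l = 1/(-115 - 45200) = 1/(-45315) = -1/45315 ≈ -2.2068e-5)
l + L = -1/45315 + 1/65194 = -19879/2954266110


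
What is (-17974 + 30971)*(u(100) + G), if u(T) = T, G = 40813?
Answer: 531746261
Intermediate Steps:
(-17974 + 30971)*(u(100) + G) = (-17974 + 30971)*(100 + 40813) = 12997*40913 = 531746261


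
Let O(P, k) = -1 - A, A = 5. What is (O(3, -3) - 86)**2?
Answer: 8464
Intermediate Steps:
O(P, k) = -6 (O(P, k) = -1 - 1*5 = -1 - 5 = -6)
(O(3, -3) - 86)**2 = (-6 - 86)**2 = (-92)**2 = 8464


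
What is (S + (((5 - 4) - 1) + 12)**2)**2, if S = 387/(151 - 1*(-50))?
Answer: 95589729/4489 ≈ 21294.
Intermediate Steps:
S = 129/67 (S = 387/(151 + 50) = 387/201 = 387*(1/201) = 129/67 ≈ 1.9254)
(S + (((5 - 4) - 1) + 12)**2)**2 = (129/67 + (((5 - 4) - 1) + 12)**2)**2 = (129/67 + ((1 - 1) + 12)**2)**2 = (129/67 + (0 + 12)**2)**2 = (129/67 + 12**2)**2 = (129/67 + 144)**2 = (9777/67)**2 = 95589729/4489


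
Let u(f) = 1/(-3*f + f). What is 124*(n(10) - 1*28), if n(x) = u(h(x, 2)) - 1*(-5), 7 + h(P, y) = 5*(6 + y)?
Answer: -94178/33 ≈ -2853.9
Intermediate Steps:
h(P, y) = 23 + 5*y (h(P, y) = -7 + 5*(6 + y) = -7 + (30 + 5*y) = 23 + 5*y)
u(f) = -1/(2*f) (u(f) = 1/(-2*f) = -1/(2*f))
n(x) = 329/66 (n(x) = -1/(2*(23 + 5*2)) - 1*(-5) = -1/(2*(23 + 10)) + 5 = -1/2/33 + 5 = -1/2*1/33 + 5 = -1/66 + 5 = 329/66)
124*(n(10) - 1*28) = 124*(329/66 - 1*28) = 124*(329/66 - 28) = 124*(-1519/66) = -94178/33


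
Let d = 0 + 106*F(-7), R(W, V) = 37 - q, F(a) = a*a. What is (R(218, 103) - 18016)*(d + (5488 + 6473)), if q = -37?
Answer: -307795010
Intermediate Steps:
F(a) = a²
R(W, V) = 74 (R(W, V) = 37 - 1*(-37) = 37 + 37 = 74)
d = 5194 (d = 0 + 106*(-7)² = 0 + 106*49 = 0 + 5194 = 5194)
(R(218, 103) - 18016)*(d + (5488 + 6473)) = (74 - 18016)*(5194 + (5488 + 6473)) = -17942*(5194 + 11961) = -17942*17155 = -307795010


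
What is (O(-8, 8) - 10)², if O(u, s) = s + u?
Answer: 100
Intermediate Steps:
(O(-8, 8) - 10)² = ((8 - 8) - 10)² = (0 - 10)² = (-10)² = 100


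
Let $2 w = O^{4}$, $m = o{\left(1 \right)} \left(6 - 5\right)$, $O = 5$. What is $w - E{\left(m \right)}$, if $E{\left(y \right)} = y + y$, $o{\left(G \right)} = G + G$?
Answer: $\frac{617}{2} \approx 308.5$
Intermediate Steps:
$o{\left(G \right)} = 2 G$
$m = 2$ ($m = 2 \cdot 1 \left(6 - 5\right) = 2 \cdot 1 = 2$)
$E{\left(y \right)} = 2 y$
$w = \frac{625}{2}$ ($w = \frac{5^{4}}{2} = \frac{1}{2} \cdot 625 = \frac{625}{2} \approx 312.5$)
$w - E{\left(m \right)} = \frac{625}{2} - 2 \cdot 2 = \frac{625}{2} - 4 = \frac{617}{2}$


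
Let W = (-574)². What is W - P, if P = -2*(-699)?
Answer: 328078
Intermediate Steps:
P = 1398
W = 329476
W - P = 329476 - 1*1398 = 329476 - 1398 = 328078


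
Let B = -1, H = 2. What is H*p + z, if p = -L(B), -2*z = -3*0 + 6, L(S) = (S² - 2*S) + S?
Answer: -7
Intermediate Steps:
L(S) = S² - S
z = -3 (z = -(-3*0 + 6)/2 = -(0 + 6)/2 = -½*6 = -3)
p = -2 (p = -(-1)*(-1 - 1) = -(-1)*(-2) = -1*2 = -2)
H*p + z = 2*(-2) - 3 = -4 - 3 = -7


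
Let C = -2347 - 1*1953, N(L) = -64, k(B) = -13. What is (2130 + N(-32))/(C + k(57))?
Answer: -2066/4313 ≈ -0.47902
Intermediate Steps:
C = -4300 (C = -2347 - 1953 = -4300)
(2130 + N(-32))/(C + k(57)) = (2130 - 64)/(-4300 - 13) = 2066/(-4313) = 2066*(-1/4313) = -2066/4313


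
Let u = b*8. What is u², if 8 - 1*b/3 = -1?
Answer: 46656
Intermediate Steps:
b = 27 (b = 24 - 3*(-1) = 24 + 3 = 27)
u = 216 (u = 27*8 = 216)
u² = 216² = 46656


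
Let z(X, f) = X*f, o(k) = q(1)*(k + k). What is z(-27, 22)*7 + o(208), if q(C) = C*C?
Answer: -3742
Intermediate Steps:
q(C) = C²
o(k) = 2*k (o(k) = 1²*(k + k) = 1*(2*k) = 2*k)
z(-27, 22)*7 + o(208) = -27*22*7 + 2*208 = -594*7 + 416 = -4158 + 416 = -3742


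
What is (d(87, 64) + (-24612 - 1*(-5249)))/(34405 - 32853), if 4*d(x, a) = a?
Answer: -19347/1552 ≈ -12.466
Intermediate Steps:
d(x, a) = a/4
(d(87, 64) + (-24612 - 1*(-5249)))/(34405 - 32853) = ((1/4)*64 + (-24612 - 1*(-5249)))/(34405 - 32853) = (16 + (-24612 + 5249))/1552 = (16 - 19363)*(1/1552) = -19347*1/1552 = -19347/1552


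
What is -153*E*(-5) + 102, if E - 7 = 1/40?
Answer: 43809/8 ≈ 5476.1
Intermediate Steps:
E = 281/40 (E = 7 + 1/40 = 281/40 ≈ 7.0250)
-153*E*(-5) + 102 = -42993*(-5)/40 + 102 = -153*(-281/8) + 102 = 42993/8 + 102 = 43809/8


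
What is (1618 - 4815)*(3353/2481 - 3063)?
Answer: 24284252150/2481 ≈ 9.7881e+6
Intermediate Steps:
(1618 - 4815)*(3353/2481 - 3063) = -3197*(3353*(1/2481) - 3063) = -3197*(3353/2481 - 3063) = -3197*(-7595950/2481) = 24284252150/2481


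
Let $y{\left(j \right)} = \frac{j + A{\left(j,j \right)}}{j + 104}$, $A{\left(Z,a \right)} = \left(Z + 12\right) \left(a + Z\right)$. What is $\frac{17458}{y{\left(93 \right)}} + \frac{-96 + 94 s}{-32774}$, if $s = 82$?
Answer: $\frac{56283911324}{321562101} \approx 175.03$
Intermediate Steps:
$A{\left(Z,a \right)} = \left(12 + Z\right) \left(Z + a\right)$
$y{\left(j \right)} = \frac{2 j^{2} + 25 j}{104 + j}$ ($y{\left(j \right)} = \frac{j + \left(j^{2} + 12 j + 12 j + j j\right)}{j + 104} = \frac{j + \left(j^{2} + 12 j + 12 j + j^{2}\right)}{104 + j} = \frac{j + \left(2 j^{2} + 24 j\right)}{104 + j} = \frac{2 j^{2} + 25 j}{104 + j}$)
$\frac{17458}{y{\left(93 \right)}} + \frac{-96 + 94 s}{-32774} = \frac{17458}{93 \frac{1}{104 + 93} \left(25 + 2 \cdot 93\right)} + \frac{-96 + 94 \cdot 82}{-32774} = \frac{17458}{93 \cdot \frac{1}{197} \left(25 + 186\right)} + \left(-96 + 7708\right) \left(- \frac{1}{32774}\right) = \frac{17458}{93 \cdot \frac{1}{197} \cdot 211} + 7612 \left(- \frac{1}{32774}\right) = \frac{17458}{\frac{19623}{197}} - \frac{3806}{16387} = 17458 \cdot \frac{197}{19623} - \frac{3806}{16387} = \frac{3439226}{19623} - \frac{3806}{16387} = \frac{56283911324}{321562101}$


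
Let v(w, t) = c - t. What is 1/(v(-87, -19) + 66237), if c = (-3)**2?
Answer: 1/66265 ≈ 1.5091e-5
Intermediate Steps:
c = 9
v(w, t) = 9 - t
1/(v(-87, -19) + 66237) = 1/((9 - 1*(-19)) + 66237) = 1/((9 + 19) + 66237) = 1/(28 + 66237) = 1/66265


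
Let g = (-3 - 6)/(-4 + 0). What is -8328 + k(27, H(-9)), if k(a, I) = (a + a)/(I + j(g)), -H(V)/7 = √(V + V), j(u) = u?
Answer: -13133040/1577 + 2016*I*√2/1577 ≈ -8327.9 + 1.8079*I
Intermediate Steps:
g = 9/4 (g = -9/(-4) = -9*(-¼) = 9/4 ≈ 2.2500)
H(V) = -7*√2*√V (H(V) = -7*√(V + V) = -7*√2*√V)
k(a, I) = 2*a/(9/4 + I) (k(a, I) = (a + a)/(I + 9/4) = (2*a)/(9/4 + I) = 2*a/(9/4 + I))
-8328 + k(27, H(-9)) = -8328 + 8*27/(9 + 4*(-7*√2*√(-9))) = -8328 + 8*27/(9 + 4*(-7*√2*3*I)) = -8328 + 8*27/(9 + 4*(-21*I*√2)) = -8328 + 8*27/(9 - 84*I*√2) = -8328 + 216/(9 - 84*I*√2)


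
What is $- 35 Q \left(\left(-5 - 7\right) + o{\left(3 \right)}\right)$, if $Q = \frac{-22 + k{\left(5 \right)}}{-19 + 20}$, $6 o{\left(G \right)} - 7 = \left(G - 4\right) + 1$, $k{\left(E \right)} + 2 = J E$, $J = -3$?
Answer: $- \frac{29575}{2} \approx -14788.0$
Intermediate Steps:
$k{\left(E \right)} = -2 - 3 E$
$o{\left(G \right)} = \frac{2}{3} + \frac{G}{6}$ ($o{\left(G \right)} = \frac{7}{6} + \frac{\left(G - 4\right) + 1}{6} = \frac{7}{6} + \frac{\left(-4 + G\right) + 1}{6} = \frac{7}{6} + \frac{-3 + G}{6} = \frac{7}{6} + \left(- \frac{1}{2} + \frac{G}{6}\right) = \frac{2}{3} + \frac{G}{6}$)
$Q = -39$ ($Q = \frac{-22 - 17}{-19 + 20} = \frac{-22 - 17}{1} = \left(-22 - 17\right) 1 = \left(-39\right) 1 = -39$)
$- 35 Q \left(\left(-5 - 7\right) + o{\left(3 \right)}\right) = \left(-35\right) \left(-39\right) \left(\left(-5 - 7\right) + \left(\frac{2}{3} + \frac{1}{6} \cdot 3\right)\right) = 1365 \left(-12 + \left(\frac{2}{3} + \frac{1}{2}\right)\right) = 1365 \left(-12 + \frac{7}{6}\right) = 1365 \left(- \frac{65}{6}\right) = - \frac{29575}{2}$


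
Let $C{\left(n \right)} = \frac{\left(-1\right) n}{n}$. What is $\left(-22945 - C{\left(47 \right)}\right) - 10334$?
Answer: $-33278$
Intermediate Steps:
$C{\left(n \right)} = -1$
$\left(-22945 - C{\left(47 \right)}\right) - 10334 = \left(-22945 - -1\right) - 10334 = \left(-22945 + 1\right) - 10334 = -22944 - 10334 = -33278$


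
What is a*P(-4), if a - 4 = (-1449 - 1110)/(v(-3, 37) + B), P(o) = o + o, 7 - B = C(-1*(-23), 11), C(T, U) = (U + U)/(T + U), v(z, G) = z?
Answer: 115400/19 ≈ 6073.7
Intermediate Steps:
C(T, U) = 2*U/(T + U) (C(T, U) = (2*U)/(T + U) = 2*U/(T + U))
B = 108/17 (B = 7 - 2*11/(-1*(-23) + 11) = 7 - 2*11/(23 + 11) = 7 - 2*11/34 = 7 - 1*11/17 = 7 - 11/17 = 108/17 ≈ 6.3529)
P(o) = 2*o
a = -14425/19 (a = 4 + (-1449 - 1110)/(-3 + 108/17) = 4 - 2559/57/17 = 4 - 2559*17/57 = 4 - 14501/19 = -14425/19 ≈ -759.21)
a*P(-4) = -28850*(-4)/19 = -14425/19*(-8) = 115400/19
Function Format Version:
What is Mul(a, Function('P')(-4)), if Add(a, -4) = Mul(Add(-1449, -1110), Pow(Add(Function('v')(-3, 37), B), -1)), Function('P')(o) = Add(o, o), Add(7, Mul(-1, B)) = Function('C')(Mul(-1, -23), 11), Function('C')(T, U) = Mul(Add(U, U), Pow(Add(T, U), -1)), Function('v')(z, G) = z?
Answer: Rational(115400, 19) ≈ 6073.7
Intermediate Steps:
Function('C')(T, U) = Mul(2, U, Pow(Add(T, U), -1)) (Function('C')(T, U) = Mul(Mul(2, U), Pow(Add(T, U), -1)) = Mul(2, U, Pow(Add(T, U), -1)))
B = Rational(108, 17) (B = Add(7, Mul(-1, Mul(2, 11, Pow(Add(Mul(-1, -23), 11), -1)))) = Add(7, Mul(-1, Mul(2, 11, Pow(Add(23, 11), -1)))) = Add(7, Mul(-1, Mul(2, 11, Pow(34, -1)))) = Add(7, Mul(-1, Mul(2, 11, Rational(1, 34)))) = Add(7, Mul(-1, Rational(11, 17))) = Add(7, Rational(-11, 17)) = Rational(108, 17) ≈ 6.3529)
Function('P')(o) = Mul(2, o)
a = Rational(-14425, 19) (a = Add(4, Mul(Add(-1449, -1110), Pow(Add(-3, Rational(108, 17)), -1))) = Add(4, Mul(-2559, Pow(Rational(57, 17), -1))) = Add(4, Mul(-2559, Rational(17, 57))) = Add(4, Rational(-14501, 19)) = Rational(-14425, 19) ≈ -759.21)
Mul(a, Function('P')(-4)) = Mul(Rational(-14425, 19), Mul(2, -4)) = Mul(Rational(-14425, 19), -8) = Rational(115400, 19)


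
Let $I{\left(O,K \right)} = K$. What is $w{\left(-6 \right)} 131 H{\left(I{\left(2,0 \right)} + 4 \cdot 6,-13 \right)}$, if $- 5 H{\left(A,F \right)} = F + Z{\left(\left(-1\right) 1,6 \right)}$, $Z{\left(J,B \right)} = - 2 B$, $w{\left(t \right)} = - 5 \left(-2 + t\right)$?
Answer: $26200$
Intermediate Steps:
$w{\left(t \right)} = 10 - 5 t$
$H{\left(A,F \right)} = \frac{12}{5} - \frac{F}{5}$ ($H{\left(A,F \right)} = - \frac{F - 12}{5} = - \frac{-12 + F}{5} = \frac{12}{5} - \frac{F}{5}$)
$w{\left(-6 \right)} 131 H{\left(I{\left(2,0 \right)} + 4 \cdot 6,-13 \right)} = \left(10 - -30\right) 131 \left(\frac{12}{5} - - \frac{13}{5}\right) = \left(10 + 30\right) 131 \left(\frac{12}{5} + \frac{13}{5}\right) = 40 \cdot 131 \cdot 5 = 5240 \cdot 5 = 26200$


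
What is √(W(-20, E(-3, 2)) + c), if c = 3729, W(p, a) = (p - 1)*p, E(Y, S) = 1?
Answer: 3*√461 ≈ 64.413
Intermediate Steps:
W(p, a) = p*(-1 + p) (W(p, a) = (-1 + p)*p = p*(-1 + p))
√(W(-20, E(-3, 2)) + c) = √(-20*(-1 - 20) + 3729) = √(-20*(-21) + 3729) = √(420 + 3729) = √4149 = 3*√461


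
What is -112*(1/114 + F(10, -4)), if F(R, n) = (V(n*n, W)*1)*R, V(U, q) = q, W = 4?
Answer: -255416/57 ≈ -4481.0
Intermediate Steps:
F(R, n) = 4*R (F(R, n) = (4*1)*R = 4*R)
-112*(1/114 + F(10, -4)) = -112*(1/114 + 4*10) = -112*(1/114 + 40) = -112*4561/114 = -255416/57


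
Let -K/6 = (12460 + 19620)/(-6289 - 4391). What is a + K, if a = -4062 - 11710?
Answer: -1402104/89 ≈ -15754.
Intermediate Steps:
a = -15772
K = 1604/89 (K = -6*(12460 + 19620)/(-6289 - 4391) = -192480/(-10680) = -192480*(-1)/10680 = -6*(-802/267) = 1604/89 ≈ 18.022)
a + K = -15772 + 1604/89 = -1402104/89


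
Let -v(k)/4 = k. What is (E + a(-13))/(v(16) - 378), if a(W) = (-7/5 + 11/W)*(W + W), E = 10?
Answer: -171/1105 ≈ -0.15475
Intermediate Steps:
v(k) = -4*k
a(W) = 2*W*(-7/5 + 11/W) (a(W) = (-7*⅕ + 11/W)*(2*W) = (-7/5 + 11/W)*(2*W) = 2*W*(-7/5 + 11/W))
(E + a(-13))/(v(16) - 378) = (10 + (22 - 14/5*(-13)))/(-4*16 - 378) = (10 + (22 + 182/5))/(-64 - 378) = (10 + 292/5)/(-442) = (342/5)*(-1/442) = -171/1105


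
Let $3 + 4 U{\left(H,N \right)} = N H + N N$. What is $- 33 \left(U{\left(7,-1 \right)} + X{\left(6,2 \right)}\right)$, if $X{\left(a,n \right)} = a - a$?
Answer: $\frac{297}{4} \approx 74.25$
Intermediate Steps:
$X{\left(a,n \right)} = 0$
$U{\left(H,N \right)} = - \frac{3}{4} + \frac{N^{2}}{4} + \frac{H N}{4}$ ($U{\left(H,N \right)} = - \frac{3}{4} + \frac{N H + N N}{4} = - \frac{3}{4} + \frac{H N + N^{2}}{4} = - \frac{3}{4} + \frac{N^{2} + H N}{4} = - \frac{3}{4} + \left(\frac{N^{2}}{4} + \frac{H N}{4}\right) = - \frac{3}{4} + \frac{N^{2}}{4} + \frac{H N}{4}$)
$- 33 \left(U{\left(7,-1 \right)} + X{\left(6,2 \right)}\right) = - 33 \left(\left(- \frac{3}{4} + \frac{\left(-1\right)^{2}}{4} + \frac{1}{4} \cdot 7 \left(-1\right)\right) + 0\right) = - 33 \left(\left(- \frac{3}{4} + \frac{1}{4} \cdot 1 - \frac{7}{4}\right) + 0\right) = - 33 \left(\left(- \frac{3}{4} + \frac{1}{4} - \frac{7}{4}\right) + 0\right) = - 33 \left(- \frac{9}{4} + 0\right) = \left(-33\right) \left(- \frac{9}{4}\right) = \frac{297}{4}$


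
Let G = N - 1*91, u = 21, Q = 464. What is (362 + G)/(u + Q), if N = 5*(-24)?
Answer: 151/485 ≈ 0.31134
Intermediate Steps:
N = -120
G = -211 (G = -120 - 1*91 = -120 - 91 = -211)
(362 + G)/(u + Q) = (362 - 211)/(21 + 464) = 151/485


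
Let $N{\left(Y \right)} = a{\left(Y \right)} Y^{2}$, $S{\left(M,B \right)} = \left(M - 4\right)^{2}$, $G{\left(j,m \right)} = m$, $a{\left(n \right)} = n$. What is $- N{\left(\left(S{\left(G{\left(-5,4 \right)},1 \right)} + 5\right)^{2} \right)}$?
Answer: $-15625$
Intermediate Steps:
$S{\left(M,B \right)} = \left(-4 + M\right)^{2}$
$N{\left(Y \right)} = Y^{3}$ ($N{\left(Y \right)} = Y Y^{2} = Y^{3}$)
$- N{\left(\left(S{\left(G{\left(-5,4 \right)},1 \right)} + 5\right)^{2} \right)} = - \left(\left(\left(-4 + 4\right)^{2} + 5\right)^{2}\right)^{3} = - \left(\left(0^{2} + 5\right)^{2}\right)^{3} = - \left(\left(0 + 5\right)^{2}\right)^{3} = - \left(5^{2}\right)^{3} = - 25^{3} = \left(-1\right) 15625 = -15625$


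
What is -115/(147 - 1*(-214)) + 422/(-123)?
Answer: -166487/44403 ≈ -3.7495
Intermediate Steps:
-115/(147 - 1*(-214)) + 422/(-123) = -115/(147 + 214) + 422*(-1/123) = -115/361 - 422/123 = -166487/44403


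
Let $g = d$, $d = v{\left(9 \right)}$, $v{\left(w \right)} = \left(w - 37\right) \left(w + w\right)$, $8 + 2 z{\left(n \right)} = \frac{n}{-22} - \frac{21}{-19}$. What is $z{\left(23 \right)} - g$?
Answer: $\frac{418025}{836} \approx 500.03$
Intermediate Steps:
$z{\left(n \right)} = - \frac{131}{38} - \frac{n}{44}$ ($z{\left(n \right)} = -4 + \frac{\frac{n}{-22} - \frac{21}{-19}}{2} = -4 + \frac{n \left(- \frac{1}{22}\right) - - \frac{21}{19}}{2} = -4 + \frac{- \frac{n}{22} + \frac{21}{19}}{2} = -4 + \frac{\frac{21}{19} - \frac{n}{22}}{2} = -4 - \left(- \frac{21}{38} + \frac{n}{44}\right) = - \frac{131}{38} - \frac{n}{44}$)
$v{\left(w \right)} = 2 w \left(-37 + w\right)$ ($v{\left(w \right)} = \left(-37 + w\right) 2 w = 2 w \left(-37 + w\right)$)
$d = -504$ ($d = 2 \cdot 9 \left(-37 + 9\right) = 2 \cdot 9 \left(-28\right) = -504$)
$g = -504$
$z{\left(23 \right)} - g = \left(- \frac{131}{38} - \frac{23}{44}\right) - -504 = \left(- \frac{131}{38} - \frac{23}{44}\right) + 504 = - \frac{3319}{836} + 504 = \frac{418025}{836}$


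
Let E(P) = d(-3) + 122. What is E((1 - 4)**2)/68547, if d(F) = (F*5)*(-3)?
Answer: 167/68547 ≈ 0.0024363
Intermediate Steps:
d(F) = -15*F (d(F) = (5*F)*(-3) = -15*F)
E(P) = 167 (E(P) = -15*(-3) + 122 = 45 + 122 = 167)
E((1 - 4)**2)/68547 = 167/68547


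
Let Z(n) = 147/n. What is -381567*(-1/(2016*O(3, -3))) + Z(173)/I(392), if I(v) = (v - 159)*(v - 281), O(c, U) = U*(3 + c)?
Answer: -189693279133/18040373568 ≈ -10.515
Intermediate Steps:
I(v) = (-281 + v)*(-159 + v) (I(v) = (-159 + v)*(-281 + v) = (-281 + v)*(-159 + v))
-381567*(-1/(2016*O(3, -3))) + Z(173)/I(392) = -381567*1/(6048*(3 + 3)) + (147/173)/(44679 + 392² - 440*392) = -381567/((-(-6048)*6)) + (147*(1/173))/(44679 + 153664 - 172480) = -381567/((-2016*(-18))) + (147/173)/25863 = -381567/36288 + (147/173)*(1/25863) = -381567*1/36288 + 49/1491433 = -127189/12096 + 49/1491433 = -189693279133/18040373568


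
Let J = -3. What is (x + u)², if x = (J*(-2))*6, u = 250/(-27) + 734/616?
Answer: 53956321225/69155856 ≈ 780.21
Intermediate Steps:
u = -67091/8316 (u = 250*(-1/27) + 734*(1/616) = -250/27 + 367/308 = -67091/8316 ≈ -8.0677)
x = 36 (x = -3*(-2)*6 = 6*6 = 36)
(x + u)² = (36 - 67091/8316)² = (232285/8316)² = 53956321225/69155856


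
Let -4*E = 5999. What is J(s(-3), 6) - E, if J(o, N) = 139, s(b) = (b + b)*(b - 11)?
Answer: 6555/4 ≈ 1638.8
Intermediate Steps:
s(b) = 2*b*(-11 + b) (s(b) = (2*b)*(-11 + b) = 2*b*(-11 + b))
E = -5999/4 (E = -¼*5999 = -5999/4 ≈ -1499.8)
J(s(-3), 6) - E = 139 - 1*(-5999/4) = 139 + 5999/4 = 6555/4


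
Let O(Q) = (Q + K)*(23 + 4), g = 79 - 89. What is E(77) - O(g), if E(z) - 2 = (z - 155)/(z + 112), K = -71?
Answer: 137881/63 ≈ 2188.6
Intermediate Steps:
E(z) = 2 + (-155 + z)/(112 + z) (E(z) = 2 + (z - 155)/(z + 112) = 2 + (-155 + z)/(112 + z))
g = -10
O(Q) = -1917 + 27*Q (O(Q) = (Q - 71)*(23 + 4) = (-71 + Q)*27 = -1917 + 27*Q)
E(77) - O(g) = 3*(23 + 77)/(112 + 77) - (-1917 + 27*(-10)) = 3*100/189 - (-1917 - 270) = 3*(1/189)*100 - 1*(-2187) = 100/63 + 2187 = 137881/63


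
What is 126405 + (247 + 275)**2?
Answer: 398889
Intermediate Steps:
126405 + (247 + 275)**2 = 126405 + 522**2 = 126405 + 272484 = 398889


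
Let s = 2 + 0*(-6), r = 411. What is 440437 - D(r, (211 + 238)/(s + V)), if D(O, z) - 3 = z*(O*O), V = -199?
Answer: 162611027/197 ≈ 8.2544e+5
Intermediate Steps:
s = 2 (s = 2 + 0 = 2)
D(O, z) = 3 + z*O**2 (D(O, z) = 3 + z*(O*O) = 3 + z*O**2)
440437 - D(r, (211 + 238)/(s + V)) = 440437 - (3 + ((211 + 238)/(2 - 199))*411**2) = 440437 - (3 + (449/(-197))*168921) = 440437 - (3 + (449*(-1/197))*168921) = 440437 - (3 - 449/197*168921) = 440437 - (3 - 75845529/197) = 440437 - 1*(-75844938/197) = 440437 + 75844938/197 = 162611027/197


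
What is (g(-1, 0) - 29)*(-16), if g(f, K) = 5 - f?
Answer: 368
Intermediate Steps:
(g(-1, 0) - 29)*(-16) = ((5 - 1*(-1)) - 29)*(-16) = ((5 + 1) - 29)*(-16) = (6 - 29)*(-16) = -23*(-16) = 368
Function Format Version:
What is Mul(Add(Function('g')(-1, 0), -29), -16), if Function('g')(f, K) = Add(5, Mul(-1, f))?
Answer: 368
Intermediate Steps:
Mul(Add(Function('g')(-1, 0), -29), -16) = Mul(Add(Add(5, Mul(-1, -1)), -29), -16) = Mul(Add(Add(5, 1), -29), -16) = Mul(Add(6, -29), -16) = Mul(-23, -16) = 368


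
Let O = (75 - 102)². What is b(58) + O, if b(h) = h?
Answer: 787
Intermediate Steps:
O = 729 (O = (-27)² = 729)
b(58) + O = 58 + 729 = 787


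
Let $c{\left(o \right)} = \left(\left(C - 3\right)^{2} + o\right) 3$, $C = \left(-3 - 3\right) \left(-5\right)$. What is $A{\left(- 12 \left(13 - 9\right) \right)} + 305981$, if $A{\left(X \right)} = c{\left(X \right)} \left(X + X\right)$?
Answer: $109853$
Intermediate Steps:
$C = 30$ ($C = \left(-6\right) \left(-5\right) = 30$)
$c{\left(o \right)} = 2187 + 3 o$ ($c{\left(o \right)} = \left(\left(30 - 3\right)^{2} + o\right) 3 = \left(27^{2} + o\right) 3 = \left(729 + o\right) 3 = 2187 + 3 o$)
$A{\left(X \right)} = 2 X \left(2187 + 3 X\right)$ ($A{\left(X \right)} = \left(2187 + 3 X\right) \left(X + X\right) = \left(2187 + 3 X\right) 2 X = 2 X \left(2187 + 3 X\right)$)
$A{\left(- 12 \left(13 - 9\right) \right)} + 305981 = 6 \left(- 12 \left(13 - 9\right)\right) \left(729 - 12 \left(13 - 9\right)\right) + 305981 = 6 \left(\left(-12\right) 4\right) \left(729 - 48\right) + 305981 = 6 \left(-48\right) \left(729 - 48\right) + 305981 = 6 \left(-48\right) 681 + 305981 = -196128 + 305981 = 109853$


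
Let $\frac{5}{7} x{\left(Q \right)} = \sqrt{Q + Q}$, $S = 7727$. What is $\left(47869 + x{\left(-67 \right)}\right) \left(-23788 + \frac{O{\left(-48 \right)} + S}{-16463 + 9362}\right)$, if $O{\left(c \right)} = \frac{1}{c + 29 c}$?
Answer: $- \frac{11644320632690531}{10225440} - \frac{1702777255193 i \sqrt{134}}{51127200} \approx -1.1388 \cdot 10^{9} - 3.8553 \cdot 10^{5} i$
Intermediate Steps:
$x{\left(Q \right)} = \frac{7 \sqrt{2} \sqrt{Q}}{5}$ ($x{\left(Q \right)} = \frac{7 \sqrt{Q + Q}}{5} = \frac{7 \sqrt{2 Q}}{5} = \frac{7 \sqrt{2} \sqrt{Q}}{5}$)
$O{\left(c \right)} = \frac{1}{30 c}$
$\left(47869 + x{\left(-67 \right)}\right) \left(-23788 + \frac{O{\left(-48 \right)} + S}{-16463 + 9362}\right) = \left(47869 + \frac{7 \sqrt{2} \sqrt{-67}}{5}\right) \left(-23788 + \frac{\frac{1}{30 \left(-48\right)} + 7727}{-16463 + 9362}\right) = \left(47869 + \frac{7 \sqrt{2} i \sqrt{67}}{5}\right) \left(-23788 + \frac{\frac{1}{30} \left(- \frac{1}{48}\right) + 7727}{-7101}\right) = \left(47869 + \frac{7 i \sqrt{134}}{5}\right) \left(-23788 + \left(- \frac{1}{1440} + 7727\right) \left(- \frac{1}{7101}\right)\right) = \left(47869 + \frac{7 i \sqrt{134}}{5}\right) \left(-23788 + \frac{11126879}{1440} \left(- \frac{1}{7101}\right)\right) = \left(47869 + \frac{7 i \sqrt{134}}{5}\right) \left(-23788 - \frac{11126879}{10225440}\right) = \left(47869 + \frac{7 i \sqrt{134}}{5}\right) \left(- \frac{243253893599}{10225440}\right) = - \frac{11644320632690531}{10225440} - \frac{1702777255193 i \sqrt{134}}{51127200}$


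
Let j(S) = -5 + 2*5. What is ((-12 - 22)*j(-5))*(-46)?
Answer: 7820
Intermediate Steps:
j(S) = 5 (j(S) = -5 + 10 = 5)
((-12 - 22)*j(-5))*(-46) = ((-12 - 22)*5)*(-46) = -34*5*(-46) = -170*(-46) = 7820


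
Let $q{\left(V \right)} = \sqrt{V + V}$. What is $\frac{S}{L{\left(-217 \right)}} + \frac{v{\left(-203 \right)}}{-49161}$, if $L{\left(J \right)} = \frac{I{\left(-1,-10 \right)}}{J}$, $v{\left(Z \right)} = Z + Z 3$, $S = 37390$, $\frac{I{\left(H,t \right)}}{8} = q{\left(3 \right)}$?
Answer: $\frac{116}{7023} - \frac{4056815 \sqrt{6}}{24} \approx -4.1405 \cdot 10^{5}$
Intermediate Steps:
$q{\left(V \right)} = \sqrt{2} \sqrt{V}$ ($q{\left(V \right)} = \sqrt{2 V} = \sqrt{2} \sqrt{V}$)
$I{\left(H,t \right)} = 8 \sqrt{6}$ ($I{\left(H,t \right)} = 8 \sqrt{2} \sqrt{3} = 8 \sqrt{6}$)
$v{\left(Z \right)} = 4 Z$ ($v{\left(Z \right)} = Z + 3 Z = 4 Z$)
$L{\left(J \right)} = \frac{8 \sqrt{6}}{J}$
$\frac{S}{L{\left(-217 \right)}} + \frac{v{\left(-203 \right)}}{-49161} = \frac{37390}{8 \sqrt{6} \frac{1}{-217}} + \frac{4 \left(-203\right)}{-49161} = \frac{37390}{8 \sqrt{6} \left(- \frac{1}{217}\right)} - - \frac{116}{7023} = \frac{37390}{\left(- \frac{8}{217}\right) \sqrt{6}} + \frac{116}{7023} = 37390 \left(- \frac{217 \sqrt{6}}{48}\right) + \frac{116}{7023} = - \frac{4056815 \sqrt{6}}{24} + \frac{116}{7023} = \frac{116}{7023} - \frac{4056815 \sqrt{6}}{24}$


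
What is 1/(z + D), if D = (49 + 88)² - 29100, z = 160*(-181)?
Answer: -1/39291 ≈ -2.5451e-5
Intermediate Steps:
z = -28960
D = -10331 (D = 137² - 29100 = 18769 - 29100 = -10331)
1/(z + D) = 1/(-28960 - 10331) = 1/(-39291) = -1/39291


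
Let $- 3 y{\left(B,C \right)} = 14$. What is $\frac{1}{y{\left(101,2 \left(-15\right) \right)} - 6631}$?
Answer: $- \frac{3}{19907} \approx -0.0001507$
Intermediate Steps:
$y{\left(B,C \right)} = - \frac{14}{3}$ ($y{\left(B,C \right)} = \left(- \frac{1}{3}\right) 14 = - \frac{14}{3}$)
$\frac{1}{y{\left(101,2 \left(-15\right) \right)} - 6631} = \frac{1}{- \frac{14}{3} - 6631} = \frac{1}{- \frac{19907}{3}} = - \frac{3}{19907}$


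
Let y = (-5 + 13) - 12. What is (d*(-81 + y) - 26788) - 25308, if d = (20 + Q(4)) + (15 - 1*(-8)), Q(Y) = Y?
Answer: -56091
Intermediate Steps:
y = -4 (y = 8 - 12 = -4)
d = 47 (d = (20 + 4) + (15 - 1*(-8)) = 24 + (15 + 8) = 24 + 23 = 47)
(d*(-81 + y) - 26788) - 25308 = (47*(-81 - 4) - 26788) - 25308 = (47*(-85) - 26788) - 25308 = (-3995 - 26788) - 25308 = -30783 - 25308 = -56091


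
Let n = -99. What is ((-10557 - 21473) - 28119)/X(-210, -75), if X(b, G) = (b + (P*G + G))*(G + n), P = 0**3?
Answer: -60149/49590 ≈ -1.2129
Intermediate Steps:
P = 0
X(b, G) = (-99 + G)*(G + b) (X(b, G) = (b + (0*G + G))*(G - 99) = (b + (0 + G))*(-99 + G) = (b + G)*(-99 + G) = (G + b)*(-99 + G) = (-99 + G)*(G + b))
((-10557 - 21473) - 28119)/X(-210, -75) = ((-10557 - 21473) - 28119)/((-75)**2 - 99*(-75) - 99*(-210) - 75*(-210)) = (-32030 - 28119)/(5625 + 7425 + 20790 + 15750) = -60149/49590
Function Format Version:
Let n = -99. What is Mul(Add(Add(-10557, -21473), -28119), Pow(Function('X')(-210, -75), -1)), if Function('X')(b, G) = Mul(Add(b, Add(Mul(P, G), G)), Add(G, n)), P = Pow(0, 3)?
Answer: Rational(-60149, 49590) ≈ -1.2129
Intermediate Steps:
P = 0
Function('X')(b, G) = Mul(Add(-99, G), Add(G, b)) (Function('X')(b, G) = Mul(Add(b, Add(Mul(0, G), G)), Add(G, -99)) = Mul(Add(b, Add(0, G)), Add(-99, G)) = Mul(Add(b, G), Add(-99, G)) = Mul(Add(G, b), Add(-99, G)) = Mul(Add(-99, G), Add(G, b)))
Mul(Add(Add(-10557, -21473), -28119), Pow(Function('X')(-210, -75), -1)) = Mul(Add(Add(-10557, -21473), -28119), Pow(Add(Pow(-75, 2), Mul(-99, -75), Mul(-99, -210), Mul(-75, -210)), -1)) = Mul(Add(-32030, -28119), Pow(Add(5625, 7425, 20790, 15750), -1)) = Mul(-60149, Pow(49590, -1)) = Mul(-60149, Rational(1, 49590)) = Rational(-60149, 49590)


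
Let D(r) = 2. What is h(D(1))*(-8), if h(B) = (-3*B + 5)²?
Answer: -8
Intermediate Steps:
h(B) = (5 - 3*B)²
h(D(1))*(-8) = (-5 + 3*2)²*(-8) = (-5 + 6)²*(-8) = 1²*(-8) = 1*(-8) = -8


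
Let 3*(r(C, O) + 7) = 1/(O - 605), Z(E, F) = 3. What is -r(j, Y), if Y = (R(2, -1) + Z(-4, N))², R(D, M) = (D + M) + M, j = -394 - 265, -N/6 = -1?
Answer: 12517/1788 ≈ 7.0006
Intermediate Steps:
N = 6 (N = -6*(-1) = 6)
j = -659
R(D, M) = D + 2*M
Y = 9 (Y = ((2 + 2*(-1)) + 3)² = ((2 - 2) + 3)² = (0 + 3)² = 3² = 9)
r(C, O) = -7 + 1/(3*(-605 + O)) (r(C, O) = -7 + 1/(3*(O - 605)) = -7 + 1/(3*(-605 + O)))
-r(j, Y) = -(12706 - 21*9)/(3*(-605 + 9)) = -(12706 - 189)/(3*(-596)) = -(-1)*12517/(3*596) = -1*(-12517/1788) = 12517/1788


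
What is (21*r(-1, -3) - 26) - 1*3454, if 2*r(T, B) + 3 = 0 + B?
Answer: -3543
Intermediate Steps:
r(T, B) = -3/2 + B/2 (r(T, B) = -3/2 + (0 + B)/2 = -3/2 + B/2)
(21*r(-1, -3) - 26) - 1*3454 = (21*(-3/2 + (1/2)*(-3)) - 26) - 1*3454 = (21*(-3/2 - 3/2) - 26) - 3454 = (21*(-3) - 26) - 3454 = (-63 - 26) - 3454 = -89 - 3454 = -3543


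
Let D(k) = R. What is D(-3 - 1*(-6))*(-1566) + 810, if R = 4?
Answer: -5454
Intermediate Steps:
D(k) = 4
D(-3 - 1*(-6))*(-1566) + 810 = 4*(-1566) + 810 = -6264 + 810 = -5454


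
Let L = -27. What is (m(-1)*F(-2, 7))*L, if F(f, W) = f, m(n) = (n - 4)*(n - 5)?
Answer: 1620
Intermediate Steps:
m(n) = (-5 + n)*(-4 + n) (m(n) = (-4 + n)*(-5 + n) = (-5 + n)*(-4 + n))
(m(-1)*F(-2, 7))*L = ((20 + (-1)**2 - 9*(-1))*(-2))*(-27) = ((20 + 1 + 9)*(-2))*(-27) = (30*(-2))*(-27) = -60*(-27) = 1620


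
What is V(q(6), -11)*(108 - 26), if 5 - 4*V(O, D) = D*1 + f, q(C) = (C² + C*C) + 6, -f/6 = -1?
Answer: 205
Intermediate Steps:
f = 6 (f = -6*(-1) = 6)
q(C) = 6 + 2*C² (q(C) = (C² + C²) + 6 = 2*C² + 6 = 6 + 2*C²)
V(O, D) = -¼ - D/4 (V(O, D) = 5/4 - (D*1 + 6)/4 = 5/4 - (D + 6)/4 = 5/4 - (6 + D)/4 = 5/4 + (-3/2 - D/4) = -¼ - D/4)
V(q(6), -11)*(108 - 26) = (-¼ - ¼*(-11))*(108 - 26) = (-¼ + 11/4)*82 = (5/2)*82 = 205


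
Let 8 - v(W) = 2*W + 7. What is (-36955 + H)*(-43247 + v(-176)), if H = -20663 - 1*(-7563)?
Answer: 2147059170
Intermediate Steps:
v(W) = 1 - 2*W (v(W) = 8 - (2*W + 7) = 8 - (7 + 2*W) = 8 + (-7 - 2*W) = 1 - 2*W)
H = -13100 (H = -20663 + 7563 = -13100)
(-36955 + H)*(-43247 + v(-176)) = (-36955 - 13100)*(-43247 + (1 - 2*(-176))) = -50055*(-43247 + (1 + 352)) = -50055*(-43247 + 353) = -50055*(-42894) = 2147059170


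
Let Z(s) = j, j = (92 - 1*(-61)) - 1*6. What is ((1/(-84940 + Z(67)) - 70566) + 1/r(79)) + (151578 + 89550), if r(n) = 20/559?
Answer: 289296672587/1695860 ≈ 1.7059e+5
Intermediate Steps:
r(n) = 20/559 (r(n) = 20*(1/559) = 20/559)
j = 147 (j = (92 + 61) - 6 = 153 - 6 = 147)
Z(s) = 147
((1/(-84940 + Z(67)) - 70566) + 1/r(79)) + (151578 + 89550) = ((1/(-84940 + 147) - 70566) + 1/(20/559)) + (151578 + 89550) = ((1/(-84793) - 70566) + 559/20) + 241128 = ((-1/84793 - 70566) + 559/20) + 241128 = (-5983502839/84793 + 559/20) + 241128 = -119622657493/1695860 + 241128 = 289296672587/1695860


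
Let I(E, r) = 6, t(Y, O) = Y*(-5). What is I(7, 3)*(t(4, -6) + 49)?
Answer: 174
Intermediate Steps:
t(Y, O) = -5*Y
I(7, 3)*(t(4, -6) + 49) = 6*(-5*4 + 49) = 6*(-20 + 49) = 6*29 = 174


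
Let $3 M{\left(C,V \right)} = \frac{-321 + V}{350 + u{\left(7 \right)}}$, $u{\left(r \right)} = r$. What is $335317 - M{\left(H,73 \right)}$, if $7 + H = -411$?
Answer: $\frac{359124755}{1071} \approx 3.3532 \cdot 10^{5}$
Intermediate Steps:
$H = -418$ ($H = -7 - 411 = -418$)
$M{\left(C,V \right)} = - \frac{107}{357} + \frac{V}{1071}$ ($M{\left(C,V \right)} = \frac{\left(-321 + V\right) \frac{1}{350 + 7}}{3} = \frac{\left(-321 + V\right) \frac{1}{357}}{3} = \frac{- \frac{107}{119} + \frac{V}{357}}{3} = - \frac{107}{357} + \frac{V}{1071}$)
$335317 - M{\left(H,73 \right)} = 335317 - \left(- \frac{107}{357} + \frac{1}{1071} \cdot 73\right) = 335317 - \left(- \frac{107}{357} + \frac{73}{1071}\right) = 335317 - - \frac{248}{1071} = 335317 + \frac{248}{1071} = \frac{359124755}{1071}$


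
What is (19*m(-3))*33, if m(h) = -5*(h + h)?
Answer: 18810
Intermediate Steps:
m(h) = -10*h
(19*m(-3))*33 = (19*(-10*(-3)))*33 = (19*30)*33 = 570*33 = 18810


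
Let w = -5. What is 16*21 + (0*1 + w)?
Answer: 331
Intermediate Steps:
16*21 + (0*1 + w) = 16*21 + (0*1 - 5) = 336 + (0 - 5) = 336 - 5 = 331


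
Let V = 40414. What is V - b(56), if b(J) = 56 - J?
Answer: 40414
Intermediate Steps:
V - b(56) = 40414 - (56 - 1*56) = 40414 - (56 - 56) = 40414 - 1*0 = 40414 + 0 = 40414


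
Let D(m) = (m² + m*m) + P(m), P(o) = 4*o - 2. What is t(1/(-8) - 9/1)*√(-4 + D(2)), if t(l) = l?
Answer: -73*√10/8 ≈ -28.856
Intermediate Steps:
P(o) = -2 + 4*o
D(m) = -2 + 2*m² + 4*m (D(m) = (m² + m*m) + (-2 + 4*m) = (m² + m²) + (-2 + 4*m) = 2*m² + (-2 + 4*m) = -2 + 2*m² + 4*m)
t(1/(-8) - 9/1)*√(-4 + D(2)) = (1/(-8) - 9/1)*√(-4 + (-2 + 2*2² + 4*2)) = (1*(-⅛) - 9*1)*√(-4 + (-2 + 2*4 + 8)) = (-⅛ - 9)*√(-4 + (-2 + 8 + 8)) = -73*√(-4 + 14)/8 = -73*√10/8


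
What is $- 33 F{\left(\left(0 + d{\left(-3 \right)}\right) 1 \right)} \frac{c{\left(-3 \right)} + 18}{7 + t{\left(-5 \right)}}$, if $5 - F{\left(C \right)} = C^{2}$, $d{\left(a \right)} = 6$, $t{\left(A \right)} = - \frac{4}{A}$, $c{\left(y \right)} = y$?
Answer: $\frac{25575}{13} \approx 1967.3$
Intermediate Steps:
$F{\left(C \right)} = 5 - C^{2}$
$- 33 F{\left(\left(0 + d{\left(-3 \right)}\right) 1 \right)} \frac{c{\left(-3 \right)} + 18}{7 + t{\left(-5 \right)}} = - 33 \left(5 - \left(\left(0 + 6\right) 1\right)^{2}\right) \frac{-3 + 18}{7 - \frac{4}{-5}} = - 33 \left(5 - \left(6 \cdot 1\right)^{2}\right) \frac{15}{7 - - \frac{4}{5}} = - 33 \left(5 - 6^{2}\right) \frac{15}{7 + \frac{4}{5}} = - 33 \left(5 - 36\right) \frac{15}{\frac{39}{5}} = - 33 \left(5 - 36\right) 15 \cdot \frac{5}{39} = \left(-33\right) \left(-31\right) \frac{25}{13} = 1023 \cdot \frac{25}{13} = \frac{25575}{13}$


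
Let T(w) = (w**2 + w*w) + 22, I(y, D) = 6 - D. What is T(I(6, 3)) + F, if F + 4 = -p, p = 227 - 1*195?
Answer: 4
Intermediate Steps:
p = 32 (p = 227 - 195 = 32)
T(w) = 22 + 2*w**2 (T(w) = (w**2 + w**2) + 22 = 2*w**2 + 22 = 22 + 2*w**2)
F = -36 (F = -4 - 1*32 = -4 - 32 = -36)
T(I(6, 3)) + F = (22 + 2*(6 - 1*3)**2) - 36 = (22 + 2*(6 - 3)**2) - 36 = (22 + 2*3**2) - 36 = (22 + 2*9) - 36 = (22 + 18) - 36 = 40 - 36 = 4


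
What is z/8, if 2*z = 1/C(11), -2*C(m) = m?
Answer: -1/88 ≈ -0.011364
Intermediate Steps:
C(m) = -m/2
z = -1/11 (z = 1/(2*((-1/2*11))) = 1/(2*(-11/2)) = (1/2)*(-2/11) = -1/11 ≈ -0.090909)
z/8 = -1/11/8 = -1/11*1/8 = -1/88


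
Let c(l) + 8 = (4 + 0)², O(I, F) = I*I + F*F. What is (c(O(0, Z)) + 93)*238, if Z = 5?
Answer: 24038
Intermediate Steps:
O(I, F) = F² + I² (O(I, F) = I² + F² = F² + I²)
c(l) = 8 (c(l) = -8 + (4 + 0)² = -8 + 4² = -8 + 16 = 8)
(c(O(0, Z)) + 93)*238 = (8 + 93)*238 = 101*238 = 24038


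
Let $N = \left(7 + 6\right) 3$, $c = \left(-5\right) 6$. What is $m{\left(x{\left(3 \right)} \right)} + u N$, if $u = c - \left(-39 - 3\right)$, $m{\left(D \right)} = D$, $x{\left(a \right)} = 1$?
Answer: $469$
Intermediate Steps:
$c = -30$
$N = 39$ ($N = 13 \cdot 3 = 39$)
$u = 12$ ($u = -30 - \left(-39 - 3\right) = -30 - -42 = -30 + 42 = 12$)
$m{\left(x{\left(3 \right)} \right)} + u N = 1 + 12 \cdot 39 = 1 + 468 = 469$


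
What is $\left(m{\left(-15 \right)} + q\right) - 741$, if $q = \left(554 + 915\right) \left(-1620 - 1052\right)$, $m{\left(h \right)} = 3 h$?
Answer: $-3925954$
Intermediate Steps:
$q = -3925168$ ($q = 1469 \left(-2672\right) = -3925168$)
$\left(m{\left(-15 \right)} + q\right) - 741 = \left(3 \left(-15\right) - 3925168\right) - 741 = \left(-45 - 3925168\right) - 741 = -3925213 - 741 = -3925954$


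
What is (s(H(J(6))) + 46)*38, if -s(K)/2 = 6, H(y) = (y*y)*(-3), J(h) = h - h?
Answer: 1292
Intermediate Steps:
J(h) = 0
H(y) = -3*y² (H(y) = y²*(-3) = -3*y²)
s(K) = -12 (s(K) = -2*6 = -12)
(s(H(J(6))) + 46)*38 = (-12 + 46)*38 = 34*38 = 1292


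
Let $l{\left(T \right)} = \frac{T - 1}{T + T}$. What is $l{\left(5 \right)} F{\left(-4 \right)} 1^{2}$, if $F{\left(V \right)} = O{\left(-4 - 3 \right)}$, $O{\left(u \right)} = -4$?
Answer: $- \frac{8}{5} \approx -1.6$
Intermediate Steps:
$F{\left(V \right)} = -4$
$l{\left(T \right)} = \frac{-1 + T}{2 T}$
$l{\left(5 \right)} F{\left(-4 \right)} 1^{2} = \frac{-1 + 5}{2 \cdot 5} \left(-4\right) 1^{2} = \frac{1}{2} \cdot \frac{1}{5} \cdot 4 \left(-4\right) 1 = \frac{2}{5} \left(-4\right) 1 = \left(- \frac{8}{5}\right) 1 = - \frac{8}{5}$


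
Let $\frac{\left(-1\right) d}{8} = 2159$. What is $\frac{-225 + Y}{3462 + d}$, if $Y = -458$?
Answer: $\frac{683}{13810} \approx 0.049457$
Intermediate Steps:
$d = -17272$ ($d = \left(-8\right) 2159 = -17272$)
$\frac{-225 + Y}{3462 + d} = \frac{-225 - 458}{3462 - 17272} = - \frac{683}{-13810} = \left(-683\right) \left(- \frac{1}{13810}\right) = \frac{683}{13810}$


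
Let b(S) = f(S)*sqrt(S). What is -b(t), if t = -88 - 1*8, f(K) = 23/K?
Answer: 23*I*sqrt(6)/24 ≈ 2.3474*I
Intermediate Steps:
t = -96 (t = -88 - 8 = -96)
b(S) = 23/sqrt(S) (b(S) = (23/S)*sqrt(S) = 23/sqrt(S))
-b(t) = -23/sqrt(-96) = -23*(-I*sqrt(6)/24) = -(-23)*I*sqrt(6)/24 = 23*I*sqrt(6)/24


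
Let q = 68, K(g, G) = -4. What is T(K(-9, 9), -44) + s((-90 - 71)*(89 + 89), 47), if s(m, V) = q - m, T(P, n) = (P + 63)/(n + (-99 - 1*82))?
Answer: 6463291/225 ≈ 28726.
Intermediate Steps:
T(P, n) = (63 + P)/(-181 + n) (T(P, n) = (63 + P)/(n + (-99 - 82)) = (63 + P)/(n - 181) = (63 + P)/(-181 + n))
s(m, V) = 68 - m
T(K(-9, 9), -44) + s((-90 - 71)*(89 + 89), 47) = (63 - 4)/(-181 - 44) + (68 - (-90 - 71)*(89 + 89)) = 59/(-225) + (68 - (-161)*178) = -1/225*59 + (68 - 1*(-28658)) = -59/225 + (68 + 28658) = -59/225 + 28726 = 6463291/225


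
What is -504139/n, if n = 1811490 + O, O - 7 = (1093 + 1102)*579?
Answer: -504139/3082402 ≈ -0.16355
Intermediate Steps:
O = 1270912 (O = 7 + (1093 + 1102)*579 = 7 + 2195*579 = 7 + 1270905 = 1270912)
n = 3082402 (n = 1811490 + 1270912 = 3082402)
-504139/n = -504139/3082402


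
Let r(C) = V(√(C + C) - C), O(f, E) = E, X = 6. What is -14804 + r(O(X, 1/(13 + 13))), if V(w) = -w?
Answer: -384903/26 - √13/13 ≈ -14804.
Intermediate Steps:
r(C) = C - √2*√C (r(C) = -(√(C + C) - C) = -(√(2*C) - C) = -(√2*√C - C) = -(-C + √2*√C) = C - √2*√C)
-14804 + r(O(X, 1/(13 + 13))) = -14804 + (1/(13 + 13) - √2*√(1/(13 + 13))) = -14804 + (1/26 - √2*√(1/26)) = -14804 + (1/26 - √2*√26/26) = -14804 + (1/26 - √13/13) = -384903/26 - √13/13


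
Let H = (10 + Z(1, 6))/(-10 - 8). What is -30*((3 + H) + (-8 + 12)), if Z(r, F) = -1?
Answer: -195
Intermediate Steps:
H = -½ (H = (10 - 1)/(-10 - 8) = 9/(-18) = 9*(-1/18) = -½ ≈ -0.50000)
-30*((3 + H) + (-8 + 12)) = -30*((3 - ½) + (-8 + 12)) = -30*(5/2 + 4) = -30*13/2 = -195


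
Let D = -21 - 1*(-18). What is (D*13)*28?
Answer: -1092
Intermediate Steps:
D = -3 (D = -21 + 18 = -3)
(D*13)*28 = -3*13*28 = -39*28 = -1092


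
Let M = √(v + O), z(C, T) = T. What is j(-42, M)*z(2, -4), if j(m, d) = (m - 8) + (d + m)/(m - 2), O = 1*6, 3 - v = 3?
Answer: 2158/11 + √6/11 ≈ 196.40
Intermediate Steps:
v = 0 (v = 3 - 1*3 = 3 - 3 = 0)
O = 6
M = √6 (M = √(0 + 6) = √6 ≈ 2.4495)
j(m, d) = -8 + m + (d + m)/(-2 + m) (j(m, d) = (-8 + m) + (d + m)/(-2 + m) = -8 + m + (d + m)/(-2 + m))
j(-42, M)*z(2, -4) = ((16 + √6 + (-42)² - 9*(-42))/(-2 - 42))*(-4) = ((16 + √6 + 1764 + 378)/(-44))*(-4) = -(2158 + √6)/44*(-4) = (-1079/22 - √6/44)*(-4) = 2158/11 + √6/11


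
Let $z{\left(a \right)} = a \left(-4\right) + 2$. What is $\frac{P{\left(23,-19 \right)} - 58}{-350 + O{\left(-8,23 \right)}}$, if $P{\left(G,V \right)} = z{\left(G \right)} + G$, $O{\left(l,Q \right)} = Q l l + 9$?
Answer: $- \frac{125}{1131} \approx -0.11052$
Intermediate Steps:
$O{\left(l,Q \right)} = 9 + Q l^{2}$ ($O{\left(l,Q \right)} = Q l^{2} + 9 = 9 + Q l^{2}$)
$z{\left(a \right)} = 2 - 4 a$ ($z{\left(a \right)} = - 4 a + 2 = 2 - 4 a$)
$P{\left(G,V \right)} = 2 - 3 G$ ($P{\left(G,V \right)} = \left(2 - 4 G\right) + G = 2 - 3 G$)
$\frac{P{\left(23,-19 \right)} - 58}{-350 + O{\left(-8,23 \right)}} = \frac{\left(2 - 69\right) - 58}{-350 + \left(9 + 23 \left(-8\right)^{2}\right)} = \frac{\left(2 - 69\right) - 58}{-350 + \left(9 + 23 \cdot 64\right)} = \frac{-67 - 58}{-350 + \left(9 + 1472\right)} = - \frac{125}{-350 + 1481} = - \frac{125}{1131}$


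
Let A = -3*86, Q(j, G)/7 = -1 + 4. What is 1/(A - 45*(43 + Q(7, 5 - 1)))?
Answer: -1/3138 ≈ -0.00031867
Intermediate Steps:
Q(j, G) = 21 (Q(j, G) = 7*(-1 + 4) = 7*3 = 21)
A = -258
1/(A - 45*(43 + Q(7, 5 - 1))) = 1/(-258 - 45*(43 + 21)) = 1/(-258 - 45*64) = 1/(-258 - 2880) = 1/(-3138) = -1/3138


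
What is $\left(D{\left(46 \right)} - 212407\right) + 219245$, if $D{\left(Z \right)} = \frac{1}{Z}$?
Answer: $\frac{314549}{46} \approx 6838.0$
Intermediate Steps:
$\left(D{\left(46 \right)} - 212407\right) + 219245 = \left(\frac{1}{46} - 212407\right) + 219245 = - \frac{9770721}{46} + 219245 = \frac{314549}{46}$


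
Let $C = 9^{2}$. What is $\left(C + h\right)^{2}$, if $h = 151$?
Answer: $53824$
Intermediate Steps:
$C = 81$
$\left(C + h\right)^{2} = \left(81 + 151\right)^{2} = 232^{2} = 53824$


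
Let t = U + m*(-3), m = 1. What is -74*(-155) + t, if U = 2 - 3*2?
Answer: 11463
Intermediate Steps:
U = -4 (U = 2 - 6 = -4)
t = -7 (t = -4 + 1*(-3) = -4 - 3 = -7)
-74*(-155) + t = -74*(-155) - 7 = 11470 - 7 = 11463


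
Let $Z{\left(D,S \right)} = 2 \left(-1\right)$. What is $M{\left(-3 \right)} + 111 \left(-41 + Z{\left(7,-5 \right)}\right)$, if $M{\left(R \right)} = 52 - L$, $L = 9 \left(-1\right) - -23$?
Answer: $-4735$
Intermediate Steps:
$Z{\left(D,S \right)} = -2$
$L = 14$ ($L = -9 + 23 = 14$)
$M{\left(R \right)} = 38$ ($M{\left(R \right)} = 52 - 14 = 38$)
$M{\left(-3 \right)} + 111 \left(-41 + Z{\left(7,-5 \right)}\right) = 38 + 111 \left(-41 - 2\right) = 38 + 111 \left(-43\right) = 38 - 4773 = -4735$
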